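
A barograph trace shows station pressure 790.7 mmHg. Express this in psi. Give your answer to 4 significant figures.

1 mmHg = 0.0193368 psi, so 790.7 × 0.0193368 = 15.29 psi.

15.29 psi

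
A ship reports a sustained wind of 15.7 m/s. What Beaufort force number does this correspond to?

15.7 m/s lies in the Beaufort 7 band (near gale, 13.9–17.1 m/s).

Beaufort force 7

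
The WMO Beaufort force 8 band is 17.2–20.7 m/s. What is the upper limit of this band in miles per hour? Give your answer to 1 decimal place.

17.2–20.7 m/s × 2.237 = 38.5–46.3 mph.

46.3 mph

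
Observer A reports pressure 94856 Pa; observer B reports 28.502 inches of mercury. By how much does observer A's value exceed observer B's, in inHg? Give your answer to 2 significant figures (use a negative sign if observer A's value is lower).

-0.49 inHg

observer A: 94856 Pa = 28.0110 inHg.
Difference: 28.0110 − 28.5020 = -0.49 inHg.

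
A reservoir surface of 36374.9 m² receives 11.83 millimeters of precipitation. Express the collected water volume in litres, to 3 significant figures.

1 mm over 1 m² is 1 L, so volume = 11.83 × 36374.9 = 430315.07 L ≈ 430000 L.

430000 litres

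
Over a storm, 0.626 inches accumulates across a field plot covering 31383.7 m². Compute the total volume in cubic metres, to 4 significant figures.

Depth: 0.626 in × 25.4 = 15.9004 mm.
1 mm over 1 m² is 1 L, so volume = 15.9004 × 31383.7 = 499013.38 L = 499.0 m³.

499.0 cubic metres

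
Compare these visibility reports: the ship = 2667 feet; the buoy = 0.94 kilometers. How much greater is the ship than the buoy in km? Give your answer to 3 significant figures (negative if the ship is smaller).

the ship: 2667 ft = 0.81290 km.
Difference: 0.81290 − 0.94000 = -0.127 km.

-0.127 km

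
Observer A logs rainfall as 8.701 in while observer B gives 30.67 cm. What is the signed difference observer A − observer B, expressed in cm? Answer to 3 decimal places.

-8.569 cm

observer A: 8.701 in = 22.10054 cm.
Difference: 22.10054 − 30.67000 = -8.569 cm.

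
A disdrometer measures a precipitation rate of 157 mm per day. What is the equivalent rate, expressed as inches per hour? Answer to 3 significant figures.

157 mm/day × 0.0393701 in/mm × 0.0416667 day/hour = 0.258 in/hour.

0.258 in/hour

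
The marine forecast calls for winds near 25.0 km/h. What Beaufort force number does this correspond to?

Beaufort force 4

25.0 km/h = 6.9 m/s, which is Beaufort 4 (moderate breeze, 5.5–7.9 m/s).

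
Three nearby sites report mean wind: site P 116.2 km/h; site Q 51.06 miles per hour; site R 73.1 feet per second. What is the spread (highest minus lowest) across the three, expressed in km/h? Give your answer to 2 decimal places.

site Q: 51.06 mph = 82.1731 km/h.
site R: 73.1 ft/s = 80.2112 km/h.
Spread: 116.2000 − 80.2112 = 35.99 km/h.

35.99 km/h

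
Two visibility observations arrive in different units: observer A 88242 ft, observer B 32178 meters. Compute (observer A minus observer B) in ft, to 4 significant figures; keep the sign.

observer B: 32178 m = 105570.87 ft.
Difference: 88242.00 − 105570.87 = -17330 ft.

-17330 ft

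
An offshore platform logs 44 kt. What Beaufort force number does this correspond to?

44 kt lies in the Beaufort 9 band (strong gale, 41–47 kt).

Beaufort force 9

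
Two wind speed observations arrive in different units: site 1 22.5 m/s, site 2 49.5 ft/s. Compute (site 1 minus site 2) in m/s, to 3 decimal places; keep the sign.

site 2: 49.5 ft/s = 15.08760 m/s.
Difference: 22.50000 − 15.08760 = 7.412 m/s.

7.412 m/s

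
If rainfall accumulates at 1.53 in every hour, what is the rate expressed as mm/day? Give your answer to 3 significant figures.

933 mm/day

1.53 in/hour × 25.4 mm/in × 24 hour/day = 933 mm/day.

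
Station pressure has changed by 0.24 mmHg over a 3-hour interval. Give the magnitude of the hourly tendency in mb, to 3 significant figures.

0.107 mb per hour

0.24 mmHg / 3 h × 1.33322 mb/mmHg = 0.107 mb/h.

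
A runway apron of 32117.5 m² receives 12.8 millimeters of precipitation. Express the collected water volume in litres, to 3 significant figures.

1 mm over 1 m² is 1 L, so volume = 12.8 × 32117.5 = 411104 L ≈ 411000 L.

411000 litres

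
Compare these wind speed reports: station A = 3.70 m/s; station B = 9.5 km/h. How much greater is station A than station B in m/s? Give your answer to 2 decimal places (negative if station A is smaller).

station B: 9.5 km/h = 2.6389 m/s.
Difference: 3.7000 − 2.6389 = 1.06 m/s.

1.06 m/s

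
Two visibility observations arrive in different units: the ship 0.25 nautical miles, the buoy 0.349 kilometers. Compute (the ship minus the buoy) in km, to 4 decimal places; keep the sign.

0.1140 km

the ship: 0.25 nmi = 0.463000 km.
Difference: 0.463000 − 0.349000 = 0.1140 km.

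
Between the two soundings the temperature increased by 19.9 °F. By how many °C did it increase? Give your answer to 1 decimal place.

A change of 1 °C equals a change of 1.8 °F: Δ°C = 19.9 × 0.5556 = 11.1 °C.

11.1 °C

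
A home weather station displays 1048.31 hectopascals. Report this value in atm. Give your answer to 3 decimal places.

1.035 atm

1 hPa = 0.000986923 atm, so 1048.31 × 0.000986923 = 1.035 atm.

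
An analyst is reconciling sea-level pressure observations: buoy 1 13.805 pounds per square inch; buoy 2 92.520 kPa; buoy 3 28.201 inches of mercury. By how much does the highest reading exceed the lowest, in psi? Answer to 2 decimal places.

buoy 2: 92.520 kPa = 13.4189 psi.
buoy 3: 28.201 inHg = 13.8510 psi.
Spread: 13.8510 − 13.4189 = 0.43 psi.

0.43 psi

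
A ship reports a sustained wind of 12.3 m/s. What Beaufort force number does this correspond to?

12.3 m/s lies in the Beaufort 6 band (strong breeze, 10.8–13.8 m/s).

Beaufort force 6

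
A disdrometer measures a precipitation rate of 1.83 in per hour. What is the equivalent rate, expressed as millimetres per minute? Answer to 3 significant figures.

0.775 mm/minute

1.83 in/hour × 25.4 mm/in × 0.0166667 hour/minute = 0.775 mm/minute.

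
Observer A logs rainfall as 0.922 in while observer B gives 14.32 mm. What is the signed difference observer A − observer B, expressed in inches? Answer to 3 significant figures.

observer B: 14.32 mm = 0.56378 in.
Difference: 0.92200 − 0.56378 = 0.358 in.

0.358 in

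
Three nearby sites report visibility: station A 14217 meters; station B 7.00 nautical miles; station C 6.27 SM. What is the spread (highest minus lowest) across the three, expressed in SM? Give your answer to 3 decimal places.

station A: 14217 m = 8.83403 SM.
station B: 7.00 nmi = 8.05546 SM.
Spread: 8.83403 − 6.27000 = 2.564 SM.

2.564 SM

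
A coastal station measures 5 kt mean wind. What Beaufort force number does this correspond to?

Beaufort force 2

5 kt lies in the Beaufort 2 band (light breeze, 4–6 kt).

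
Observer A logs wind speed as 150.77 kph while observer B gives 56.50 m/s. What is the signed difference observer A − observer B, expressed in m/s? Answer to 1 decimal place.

-14.6 m/s

observer A: 150.77 km/h = 41.881 m/s.
Difference: 41.881 − 56.500 = -14.6 m/s.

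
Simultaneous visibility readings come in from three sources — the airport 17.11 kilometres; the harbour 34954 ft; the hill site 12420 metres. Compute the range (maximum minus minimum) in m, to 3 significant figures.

6460 m

the airport: 17.11 km = 17110.00 m.
the harbour: 34954 ft = 10653.98 m.
Spread: 17110.00 − 10653.98 = 6460 m.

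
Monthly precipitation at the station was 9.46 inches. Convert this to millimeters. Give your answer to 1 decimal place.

240.3 mm

1 in = 25.4 mm, so 9.46 × 25.4 = 240.3 mm.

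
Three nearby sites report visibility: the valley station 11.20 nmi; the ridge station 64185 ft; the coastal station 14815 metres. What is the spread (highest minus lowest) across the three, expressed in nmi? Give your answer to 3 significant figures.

3.20 nmi

the ridge station: 64185 ft = 10.5635 nmi.
the coastal station: 14815 m = 7.9995 nmi.
Spread: 11.2000 − 7.9995 = 3.20 nmi.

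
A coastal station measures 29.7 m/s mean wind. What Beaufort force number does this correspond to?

Beaufort force 11

29.7 m/s lies in the Beaufort 11 band (violent storm, 28.5–32.6 m/s).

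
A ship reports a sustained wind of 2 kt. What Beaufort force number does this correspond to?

Beaufort force 1

2 kt lies in the Beaufort 1 band (light air, 1–3 kt).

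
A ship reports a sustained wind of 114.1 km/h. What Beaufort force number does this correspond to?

114.1 km/h = 31.7 m/s, which is Beaufort 11 (violent storm, 28.5–32.6 m/s).

Beaufort force 11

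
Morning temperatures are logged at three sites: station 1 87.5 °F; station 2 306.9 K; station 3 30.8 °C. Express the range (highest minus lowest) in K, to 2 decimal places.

2.95 K

station 1: 87.5 °F = 30.833 °C.
station 2: 306.9 K = 33.750 °C.
Spread: 33.750 − 30.800 = 2.950 °C.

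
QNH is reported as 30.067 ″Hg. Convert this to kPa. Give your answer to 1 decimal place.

101.8 kPa

1 inHg = 3.38639 kPa, so 30.067 × 3.38639 = 101.8 kPa.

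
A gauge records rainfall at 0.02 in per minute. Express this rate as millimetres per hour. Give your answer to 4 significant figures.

0.02 in/minute × 25.4 mm/in × 60 minute/hour = 30.48 mm/hour.

30.48 mm/hour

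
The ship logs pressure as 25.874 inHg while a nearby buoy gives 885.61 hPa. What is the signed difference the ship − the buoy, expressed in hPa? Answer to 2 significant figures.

-9.4 hPa

the ship: 25.874 inHg = 876.194 hPa.
Difference: 876.194 − 885.610 = -9.4 hPa.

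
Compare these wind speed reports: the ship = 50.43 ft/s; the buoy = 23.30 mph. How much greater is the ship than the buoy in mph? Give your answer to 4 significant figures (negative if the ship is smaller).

11.08 mph

the ship: 50.43 ft/s = 34.3841 mph.
Difference: 34.3841 − 23.3000 = 11.08 mph.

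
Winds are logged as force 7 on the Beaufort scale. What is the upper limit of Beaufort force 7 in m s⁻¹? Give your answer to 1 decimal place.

Beaufort 7 (near gale) spans 13.9–17.1 m/s.

17.1 m/s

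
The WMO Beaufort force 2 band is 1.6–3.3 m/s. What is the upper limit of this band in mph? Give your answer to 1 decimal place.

7.4 mph

1.6–3.3 m/s × 2.237 = 3.6–7.4 mph.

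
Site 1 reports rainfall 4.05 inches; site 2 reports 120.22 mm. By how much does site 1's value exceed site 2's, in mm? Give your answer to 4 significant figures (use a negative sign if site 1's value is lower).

site 1: 4.05 in = 102.8700 mm.
Difference: 102.8700 − 120.2200 = -17.35 mm.

-17.35 mm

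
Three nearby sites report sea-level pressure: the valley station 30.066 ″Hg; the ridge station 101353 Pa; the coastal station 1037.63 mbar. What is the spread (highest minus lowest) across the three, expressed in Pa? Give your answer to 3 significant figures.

2410 Pa

the valley station: 30.066 inHg = 101815.17 Pa.
the coastal station: 1037.63 mb = 103763.00 Pa.
Spread: 103763.00 − 101353.00 = 2410 Pa.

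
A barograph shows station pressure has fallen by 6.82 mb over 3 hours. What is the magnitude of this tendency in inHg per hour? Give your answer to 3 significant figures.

0.0671 inHg per hour

6.82 mb / 3 h × 0.02953 inHg/mb = 0.0671 inHg/h.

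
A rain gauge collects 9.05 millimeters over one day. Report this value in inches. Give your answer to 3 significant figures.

0.356 in

1 mm = 0.0393701 in, so 9.05 × 0.0393701 = 0.356 in.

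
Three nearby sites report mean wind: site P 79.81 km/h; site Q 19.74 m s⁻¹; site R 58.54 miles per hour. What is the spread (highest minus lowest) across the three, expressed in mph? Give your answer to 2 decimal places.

site P: 79.81 km/h = 49.5916 mph.
site Q: 19.74 m/s = 44.1571 mph.
Spread: 58.5400 − 44.1571 = 14.38 mph.

14.38 mph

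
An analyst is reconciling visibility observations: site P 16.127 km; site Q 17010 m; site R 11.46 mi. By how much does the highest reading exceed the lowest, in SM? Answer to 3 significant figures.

site P: 16.127 km = 10.0209 SM.
site Q: 17010 m = 10.5695 SM.
Spread: 11.4600 − 10.0209 = 1.44 SM.

1.44 SM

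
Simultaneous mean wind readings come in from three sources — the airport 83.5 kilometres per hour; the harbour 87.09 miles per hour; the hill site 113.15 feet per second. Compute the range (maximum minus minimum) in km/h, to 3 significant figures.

the harbour: 87.09 mph = 140.158 km/h.
the hill site: 113.15 ft/s = 124.157 km/h.
Spread: 140.158 − 83.500 = 56.7 km/h.

56.7 km/h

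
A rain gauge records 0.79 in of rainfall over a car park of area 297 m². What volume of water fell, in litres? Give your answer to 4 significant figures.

Depth: 0.79 in × 25.4 = 20.066 mm.
1 mm over 1 m² is 1 L, so volume = 20.066 × 297 = 5959.602 L ≈ 5960 L.

5960 litres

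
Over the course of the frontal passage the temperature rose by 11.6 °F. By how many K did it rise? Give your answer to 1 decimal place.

Converting a difference, only the 9/5 scale factor applies: ΔK = 11.6 × 0.5556 = 6.4 K.

6.4 K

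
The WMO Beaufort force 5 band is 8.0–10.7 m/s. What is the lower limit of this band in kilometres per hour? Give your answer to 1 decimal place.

8.0–10.7 m/s × 3.6 = 28.8–38.5 km/h.

28.8 km/h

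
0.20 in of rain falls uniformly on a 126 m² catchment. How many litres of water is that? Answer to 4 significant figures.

Depth: 0.20 in × 25.4 = 5.08 mm.
1 mm over 1 m² is 1 L, so volume = 5.08 × 126 = 640.08 L ≈ 640.1 L.

640.1 litres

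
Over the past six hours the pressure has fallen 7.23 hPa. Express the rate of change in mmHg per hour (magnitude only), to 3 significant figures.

7.23 hPa / 6 h × 0.750062 mmHg/hPa = 0.904 mmHg/h.

0.904 mmHg per hour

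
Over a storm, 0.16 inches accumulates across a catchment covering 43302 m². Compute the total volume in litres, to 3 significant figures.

176000 litres

Depth: 0.16 in × 25.4 = 4.064 mm.
1 mm over 1 m² is 1 L, so volume = 4.064 × 43302 = 175979.33 L ≈ 176000 L.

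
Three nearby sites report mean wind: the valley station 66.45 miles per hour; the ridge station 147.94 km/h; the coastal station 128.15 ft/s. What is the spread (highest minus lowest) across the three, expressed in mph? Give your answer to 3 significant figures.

the ridge station: 147.94 km/h = 91.926 mph.
the coastal station: 128.15 ft/s = 87.375 mph.
Spread: 91.926 − 66.450 = 25.5 mph.

25.5 mph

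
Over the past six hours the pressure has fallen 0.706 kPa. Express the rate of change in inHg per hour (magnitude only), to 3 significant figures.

0.706 kPa / 6 h × 0.2953 inHg/kPa = 0.0347 inHg/h.

0.0347 inHg per hour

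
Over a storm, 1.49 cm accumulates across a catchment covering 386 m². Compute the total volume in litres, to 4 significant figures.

Depth: 1.49 cm × 10 = 14.9 mm.
1 mm over 1 m² is 1 L, so volume = 14.9 × 386 = 5751.4 L ≈ 5751 L.

5751 litres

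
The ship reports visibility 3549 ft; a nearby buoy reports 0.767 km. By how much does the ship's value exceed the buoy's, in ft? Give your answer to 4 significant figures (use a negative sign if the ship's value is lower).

the buoy: 0.767 km = 2516.40 ft.
Difference: 3549.00 − 2516.40 = 1033 ft.

1033 ft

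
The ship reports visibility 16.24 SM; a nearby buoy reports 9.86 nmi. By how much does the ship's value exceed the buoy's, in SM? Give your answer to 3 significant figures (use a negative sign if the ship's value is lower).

4.89 SM

the buoy: 9.86 nmi = 11.3467 SM.
Difference: 16.2400 − 11.3467 = 4.89 SM.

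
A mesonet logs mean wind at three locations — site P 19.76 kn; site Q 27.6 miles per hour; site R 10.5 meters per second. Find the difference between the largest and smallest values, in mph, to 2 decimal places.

site P: 19.76 kt = 22.7394 mph.
site R: 10.5 m/s = 23.4878 mph.
Spread: 27.6000 − 22.7394 = 4.86 mph.

4.86 mph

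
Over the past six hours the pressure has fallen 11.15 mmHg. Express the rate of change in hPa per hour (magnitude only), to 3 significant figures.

11.15 mmHg / 6 h × 1.33322 hPa/mmHg = 2.48 hPa/h.

2.48 hPa per hour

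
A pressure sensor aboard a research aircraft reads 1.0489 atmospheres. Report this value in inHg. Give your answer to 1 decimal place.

31.4 inHg

1 atm = 29.9213 inHg, so 1.0489 × 29.9213 = 31.4 inHg.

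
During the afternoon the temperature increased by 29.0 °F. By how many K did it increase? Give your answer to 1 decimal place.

16.1 K

For a temperature change the 32° offset cancels: ΔK = 29.0 × 0.5556 = 16.1 K.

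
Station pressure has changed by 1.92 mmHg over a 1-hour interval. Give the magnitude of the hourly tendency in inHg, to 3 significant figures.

1.92 mmHg / 1 h × 0.0393701 inHg/mmHg = 0.0756 inHg/h.

0.0756 inHg per hour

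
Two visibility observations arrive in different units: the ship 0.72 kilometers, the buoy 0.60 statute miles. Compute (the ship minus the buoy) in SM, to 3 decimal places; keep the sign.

-0.153 SM

the ship: 0.72 km = 0.44739 SM.
Difference: 0.44739 − 0.60000 = -0.153 SM.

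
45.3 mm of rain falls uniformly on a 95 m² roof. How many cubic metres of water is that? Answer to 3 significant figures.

4.30 cubic metres

1 mm over 1 m² is 1 L, so volume = 45.3 × 95 = 4303.5 L = 4.30 m³.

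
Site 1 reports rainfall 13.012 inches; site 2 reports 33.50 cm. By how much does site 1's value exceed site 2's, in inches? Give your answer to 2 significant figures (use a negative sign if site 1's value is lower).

-0.18 in

site 2: 33.50 cm = 13.1890 in.
Difference: 13.0120 − 13.1890 = -0.18 in.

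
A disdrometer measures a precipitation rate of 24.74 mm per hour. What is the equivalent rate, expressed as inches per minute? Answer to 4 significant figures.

24.74 mm/hour × 0.0393701 in/mm × 0.0166667 hour/minute = 0.01623 in/minute.

0.01623 in/minute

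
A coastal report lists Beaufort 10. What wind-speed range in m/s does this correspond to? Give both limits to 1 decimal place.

24.5 to 28.4 m/s

Beaufort 10 (storm) spans 24.5–28.4 m/s.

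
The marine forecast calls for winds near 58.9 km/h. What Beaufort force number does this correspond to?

58.9 km/h = 16.4 m/s, which is Beaufort 7 (near gale, 13.9–17.1 m/s).

Beaufort force 7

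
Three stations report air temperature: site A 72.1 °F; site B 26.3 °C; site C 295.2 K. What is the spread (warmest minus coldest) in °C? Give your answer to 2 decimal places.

site A: 72.1 °F = 22.278 °C.
site C: 295.2 K = 22.050 °C.
Spread: 26.300 − 22.050 = 4.250 °C.

4.25 °C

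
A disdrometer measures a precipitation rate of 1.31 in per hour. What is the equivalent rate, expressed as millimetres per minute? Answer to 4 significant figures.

1.31 in/hour × 25.4 mm/in × 0.0166667 hour/minute = 0.5546 mm/minute.

0.5546 mm/minute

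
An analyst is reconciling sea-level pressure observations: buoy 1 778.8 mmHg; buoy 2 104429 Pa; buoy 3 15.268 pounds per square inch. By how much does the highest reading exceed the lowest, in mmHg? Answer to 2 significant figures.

buoy 2: 104429 Pa = 783.28 mmHg.
buoy 3: 15.268 psi = 789.58 mmHg.
Spread: 789.58 − 778.80 = 11 mmHg.

11 mmHg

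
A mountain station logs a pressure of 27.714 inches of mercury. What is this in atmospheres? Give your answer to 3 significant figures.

0.926 atm

1 inHg = 0.0334211 atm, so 27.714 × 0.0334211 = 0.926 atm.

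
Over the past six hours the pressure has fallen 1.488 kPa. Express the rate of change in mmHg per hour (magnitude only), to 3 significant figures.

1.488 kPa / 6 h × 7.50062 mmHg/kPa = 1.86 mmHg/h.

1.86 mmHg per hour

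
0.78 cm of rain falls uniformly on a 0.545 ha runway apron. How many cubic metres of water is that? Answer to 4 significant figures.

Depth: 0.78 cm × 10 = 7.8 mm.
Area: 0.545 ha = 5450 m².
1 mm over 1 m² is 1 L, so volume = 7.8 × 5450 = 42510 L = 42.51 m³.

42.51 cubic metres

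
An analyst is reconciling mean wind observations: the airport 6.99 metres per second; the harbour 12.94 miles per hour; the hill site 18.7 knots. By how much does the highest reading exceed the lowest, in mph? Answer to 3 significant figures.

the airport: 6.99 m/s = 15.6362 mph.
the hill site: 18.7 kt = 21.5196 mph.
Spread: 21.5196 − 12.9400 = 8.58 mph.

8.58 mph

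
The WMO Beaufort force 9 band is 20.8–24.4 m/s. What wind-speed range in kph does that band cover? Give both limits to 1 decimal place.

20.8–24.4 m/s × 3.6 = 74.9–87.8 km/h.

74.9 to 87.8 km/h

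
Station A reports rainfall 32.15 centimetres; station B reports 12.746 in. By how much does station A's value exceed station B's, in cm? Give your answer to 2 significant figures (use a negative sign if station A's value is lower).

station B: 12.746 in = 32.3748 cm.
Difference: 32.1500 − 32.3748 = -0.22 cm.

-0.22 cm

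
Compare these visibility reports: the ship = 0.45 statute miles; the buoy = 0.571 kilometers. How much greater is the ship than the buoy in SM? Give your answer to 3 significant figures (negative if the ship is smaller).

the buoy: 0.571 km = 0.354803 SM.
Difference: 0.450000 − 0.354803 = 0.0952 SM.

0.0952 SM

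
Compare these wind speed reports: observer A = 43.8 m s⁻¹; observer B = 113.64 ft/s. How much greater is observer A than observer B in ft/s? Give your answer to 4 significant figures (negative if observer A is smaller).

30.06 ft/s

observer A: 43.8 m/s = 143.7008 ft/s.
Difference: 143.7008 − 113.6400 = 30.06 ft/s.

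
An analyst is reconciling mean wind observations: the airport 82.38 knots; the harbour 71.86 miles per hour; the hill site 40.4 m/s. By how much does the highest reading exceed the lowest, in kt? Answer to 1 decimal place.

the harbour: 71.86 mph = 62.445 kt.
the hill site: 40.4 m/s = 78.531 kt.
Spread: 82.380 − 62.445 = 19.9 kt.

19.9 kt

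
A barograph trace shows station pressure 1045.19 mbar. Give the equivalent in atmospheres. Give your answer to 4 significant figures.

1 mb = 0.000986923 atm, so 1045.19 × 0.000986923 = 1.032 atm.

1.032 atm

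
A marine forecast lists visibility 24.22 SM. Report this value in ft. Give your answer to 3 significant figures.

1 SM = 5280 ft, so 24.22 × 5280 = 128000 ft.

128000 ft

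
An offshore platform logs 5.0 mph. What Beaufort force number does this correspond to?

5.0 mph = 2.2 m/s, which is Beaufort 2 (light breeze, 1.6–3.3 m/s).

Beaufort force 2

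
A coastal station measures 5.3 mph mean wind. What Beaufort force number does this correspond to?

5.3 mph = 2.4 m/s, which is Beaufort 2 (light breeze, 1.6–3.3 m/s).

Beaufort force 2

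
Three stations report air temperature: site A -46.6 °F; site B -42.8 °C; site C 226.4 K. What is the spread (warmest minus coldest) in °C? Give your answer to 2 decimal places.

site A: -46.6 °F = -43.667 °C.
site C: 226.4 K = -46.750 °C.
Spread: (-42.800) − (-46.750) = 3.950 °C.

3.95 °C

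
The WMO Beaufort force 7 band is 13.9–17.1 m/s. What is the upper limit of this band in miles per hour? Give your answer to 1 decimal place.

13.9–17.1 m/s × 2.237 = 31.1–38.3 mph.

38.3 mph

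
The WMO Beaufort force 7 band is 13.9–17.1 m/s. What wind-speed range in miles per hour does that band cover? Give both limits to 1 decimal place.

31.1 to 38.3 mph

13.9–17.1 m/s × 2.237 = 31.1–38.3 mph.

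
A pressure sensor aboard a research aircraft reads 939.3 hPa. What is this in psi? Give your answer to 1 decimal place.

13.6 psi

1 hPa = 0.0145038 psi, so 939.3 × 0.0145038 = 13.6 psi.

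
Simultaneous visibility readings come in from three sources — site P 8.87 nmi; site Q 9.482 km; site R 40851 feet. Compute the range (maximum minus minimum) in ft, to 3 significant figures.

site P: 8.87 nmi = 53895.14 ft.
site Q: 9.482 km = 31108.92 ft.
Spread: 53895.14 − 31108.92 = 22800 ft.

22800 ft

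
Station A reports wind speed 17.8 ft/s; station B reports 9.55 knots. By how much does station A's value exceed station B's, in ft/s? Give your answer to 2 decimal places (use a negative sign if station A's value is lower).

1.68 ft/s

station B: 9.55 kt = 16.1186 ft/s.
Difference: 17.8000 − 16.1186 = 1.68 ft/s.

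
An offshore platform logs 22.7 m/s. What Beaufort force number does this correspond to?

22.7 m/s lies in the Beaufort 9 band (strong gale, 20.8–24.4 m/s).

Beaufort force 9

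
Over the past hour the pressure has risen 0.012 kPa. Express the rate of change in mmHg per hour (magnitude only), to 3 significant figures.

0.012 kPa / 1 h × 7.50062 mmHg/kPa = 0.0900 mmHg/h.

0.0900 mmHg per hour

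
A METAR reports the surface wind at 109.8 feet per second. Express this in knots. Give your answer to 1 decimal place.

1 ft/s = 0.592484 kt, so 109.8 × 0.592484 = 65.1 kt.

65.1 kt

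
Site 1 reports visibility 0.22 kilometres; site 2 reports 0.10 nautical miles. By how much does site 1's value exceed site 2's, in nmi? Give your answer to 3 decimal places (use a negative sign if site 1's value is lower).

site 1: 0.22 km = 0.11879 nmi.
Difference: 0.11879 − 0.10000 = 0.019 nmi.

0.019 nmi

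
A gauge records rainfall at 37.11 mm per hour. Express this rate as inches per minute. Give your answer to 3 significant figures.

37.11 mm/hour × 0.0393701 in/mm × 0.0166667 hour/minute = 0.0244 in/minute.

0.0244 in/minute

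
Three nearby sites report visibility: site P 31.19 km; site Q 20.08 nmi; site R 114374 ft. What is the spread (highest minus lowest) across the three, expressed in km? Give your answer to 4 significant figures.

site Q: 20.08 nmi = 37.18816 km.
site R: 114374 ft = 34.86120 km.
Spread: 37.18816 − 31.19000 = 5.998 km.

5.998 km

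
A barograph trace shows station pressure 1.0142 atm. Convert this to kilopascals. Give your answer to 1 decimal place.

1 atm = 101.325 kPa, so 1.0142 × 101.325 = 102.8 kPa.

102.8 kPa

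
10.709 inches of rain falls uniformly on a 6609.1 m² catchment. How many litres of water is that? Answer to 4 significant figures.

1798000 litres

Depth: 10.709 in × 25.4 = 272.0086 mm.
1 mm over 1 m² is 1 L, so volume = 272.0086 × 6609.1 = 1797732 L ≈ 1798000 L.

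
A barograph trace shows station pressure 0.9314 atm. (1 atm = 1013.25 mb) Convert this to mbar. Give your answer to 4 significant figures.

943.7 mb

1 atm = 1013.25 mb, so 0.9314 × 1013.25 = 943.7 mb.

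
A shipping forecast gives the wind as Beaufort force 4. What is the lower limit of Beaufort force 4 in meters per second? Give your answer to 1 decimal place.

5.5 m/s

Beaufort 4 (moderate breeze) spans 5.5–7.9 m/s.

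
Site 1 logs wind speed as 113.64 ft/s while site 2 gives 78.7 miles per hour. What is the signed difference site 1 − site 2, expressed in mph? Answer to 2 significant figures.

site 1: 113.64 ft/s = 77.482 mph.
Difference: 77.482 − 78.700 = -1.2 mph.

-1.2 mph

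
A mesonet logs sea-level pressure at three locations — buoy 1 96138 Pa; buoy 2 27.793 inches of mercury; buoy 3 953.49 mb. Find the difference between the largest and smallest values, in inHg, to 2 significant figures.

0.60 inHg

buoy 1: 96138 Pa = 28.3895 inHg.
buoy 3: 953.49 mb = 28.1565 inHg.
Spread: 28.3895 − 27.7930 = 0.60 inHg.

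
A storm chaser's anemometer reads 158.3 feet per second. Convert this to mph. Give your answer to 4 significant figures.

1 ft/s = 0.681818 mph, so 158.3 × 0.681818 = 107.9 mph.

107.9 mph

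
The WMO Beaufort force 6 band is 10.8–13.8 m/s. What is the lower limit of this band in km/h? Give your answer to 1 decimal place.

10.8–13.8 m/s × 3.6 = 38.9–49.7 km/h.

38.9 km/h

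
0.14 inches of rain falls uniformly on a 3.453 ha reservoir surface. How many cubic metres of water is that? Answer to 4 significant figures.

122.8 cubic metres

Depth: 0.14 in × 25.4 = 3.556 mm.
Area: 3.453 ha = 34530 m².
1 mm over 1 m² is 1 L, so volume = 3.556 × 34530 = 122788.68 L = 122.8 m³.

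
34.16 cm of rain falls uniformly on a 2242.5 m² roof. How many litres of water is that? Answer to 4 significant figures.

Depth: 34.16 cm × 10 = 341.6 mm.
1 mm over 1 m² is 1 L, so volume = 341.6 × 2242.5 = 766038 L ≈ 766000 L.

766000 litres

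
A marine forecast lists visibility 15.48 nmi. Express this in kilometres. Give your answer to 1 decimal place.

1 nmi = 1.852 km, so 15.48 × 1.852 = 28.7 km.

28.7 km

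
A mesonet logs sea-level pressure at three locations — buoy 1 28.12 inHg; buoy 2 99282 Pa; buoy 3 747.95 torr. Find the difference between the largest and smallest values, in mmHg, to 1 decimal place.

33.7 mmHg

buoy 1: 28.12 inHg = 714.248 mmHg.
buoy 2: 99282 Pa = 744.676 mmHg.
Spread: 747.950 − 714.248 = 33.7 mmHg.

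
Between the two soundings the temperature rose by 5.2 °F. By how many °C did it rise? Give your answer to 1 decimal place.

2.9 °C

Converting a difference, only the 9/5 scale factor applies: Δ°C = 5.2 × 0.5556 = 2.9 °C.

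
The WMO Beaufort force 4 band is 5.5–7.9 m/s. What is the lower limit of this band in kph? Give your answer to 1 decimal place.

5.5–7.9 m/s × 3.6 = 19.8–28.4 km/h.

19.8 km/h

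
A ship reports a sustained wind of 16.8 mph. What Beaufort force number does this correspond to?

Beaufort force 4

16.8 mph = 7.5 m/s, which is Beaufort 4 (moderate breeze, 5.5–7.9 m/s).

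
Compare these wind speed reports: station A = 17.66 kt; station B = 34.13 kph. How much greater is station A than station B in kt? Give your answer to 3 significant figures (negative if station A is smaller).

station B: 34.13 km/h = 18.42873 kt.
Difference: 17.66000 − 18.42873 = -0.769 kt.

-0.769 kt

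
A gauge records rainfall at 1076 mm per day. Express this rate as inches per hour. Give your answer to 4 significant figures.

1076 mm/day × 0.0393701 in/mm × 0.0416667 day/hour = 1.765 in/hour.

1.765 in/hour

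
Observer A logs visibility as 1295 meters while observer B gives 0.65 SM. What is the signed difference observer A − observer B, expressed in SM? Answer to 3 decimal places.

0.155 SM

observer A: 1295 m = 0.80468 SM.
Difference: 0.80468 − 0.65000 = 0.155 SM.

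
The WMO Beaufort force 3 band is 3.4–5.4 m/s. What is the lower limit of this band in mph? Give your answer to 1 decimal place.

7.6 mph

3.4–5.4 m/s × 2.237 = 7.6–12.1 mph.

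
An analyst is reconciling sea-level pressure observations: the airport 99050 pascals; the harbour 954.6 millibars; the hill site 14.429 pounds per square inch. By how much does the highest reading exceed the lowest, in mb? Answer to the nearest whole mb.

the airport: 99050 Pa = 990.50 mb.
the hill site: 14.429 psi = 994.84 mb.
Spread: 994.84 − 954.60 = 40 mb.

40 mb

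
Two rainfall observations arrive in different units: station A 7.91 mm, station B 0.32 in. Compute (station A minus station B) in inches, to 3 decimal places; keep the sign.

-0.009 in

station A: 7.91 mm = 0.31142 in.
Difference: 0.31142 − 0.32000 = -0.009 in.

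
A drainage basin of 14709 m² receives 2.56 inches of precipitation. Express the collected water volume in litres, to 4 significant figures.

Depth: 2.56 in × 25.4 = 65.024 mm.
1 mm over 1 m² is 1 L, so volume = 65.024 × 14709 = 956438.02 L ≈ 956400 L.

956400 litres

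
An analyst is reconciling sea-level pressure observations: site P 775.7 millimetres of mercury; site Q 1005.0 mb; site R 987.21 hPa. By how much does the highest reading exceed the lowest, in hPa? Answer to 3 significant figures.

47.0 hPa

site P: 775.7 mmHg = 1034.182 hPa.
site Q: 1005.0 mb = 1005.000 hPa.
Spread: 1034.182 − 987.210 = 47.0 hPa.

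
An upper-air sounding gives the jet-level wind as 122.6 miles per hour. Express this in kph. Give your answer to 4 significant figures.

197.3 km/h

1 mph = 1.60934 km/h, so 122.6 × 1.60934 = 197.3 km/h.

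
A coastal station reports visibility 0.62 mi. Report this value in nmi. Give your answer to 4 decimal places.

1 SM = 0.868976 nmi, so 0.62 × 0.868976 = 0.5388 nmi.

0.5388 nmi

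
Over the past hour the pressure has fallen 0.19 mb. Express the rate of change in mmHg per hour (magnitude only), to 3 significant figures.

0.143 mmHg per hour

0.19 mb / 1 h × 0.750062 mmHg/mb = 0.143 mmHg/h.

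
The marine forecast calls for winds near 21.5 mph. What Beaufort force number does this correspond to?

21.5 mph = 9.6 m/s, which is Beaufort 5 (fresh breeze, 8.0–10.7 m/s).

Beaufort force 5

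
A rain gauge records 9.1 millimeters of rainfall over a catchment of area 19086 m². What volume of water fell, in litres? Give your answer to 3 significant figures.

1 mm over 1 m² is 1 L, so volume = 9.1 × 19086 = 173682.6 L ≈ 174000 L.

174000 litres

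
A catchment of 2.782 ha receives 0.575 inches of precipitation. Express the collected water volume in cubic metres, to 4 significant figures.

Depth: 0.575 in × 25.4 = 14.605 mm.
Area: 2.782 ha = 27820 m².
1 mm over 1 m² is 1 L, so volume = 14.605 × 27820 = 406311.1 L = 406.3 m³.

406.3 cubic metres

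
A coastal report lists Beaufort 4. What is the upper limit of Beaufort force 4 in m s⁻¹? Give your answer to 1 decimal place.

7.9 m/s

Beaufort 4 (moderate breeze) spans 5.5–7.9 m/s.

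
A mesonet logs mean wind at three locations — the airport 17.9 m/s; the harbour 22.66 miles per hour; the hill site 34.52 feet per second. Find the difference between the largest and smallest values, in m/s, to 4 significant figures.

the harbour: 22.66 mph = 10.12993 m/s.
the hill site: 34.52 ft/s = 10.52170 m/s.
Spread: 17.90000 − 10.12993 = 7.770 m/s.

7.770 m/s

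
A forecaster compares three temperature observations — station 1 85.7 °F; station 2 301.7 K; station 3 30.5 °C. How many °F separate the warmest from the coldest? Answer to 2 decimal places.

station 1: 85.7 °F = 29.833 °C.
station 2: 301.7 K = 28.550 °C.
Spread: 30.500 − 28.550 = 1.950 °C = 3.51 °F.

3.51 °F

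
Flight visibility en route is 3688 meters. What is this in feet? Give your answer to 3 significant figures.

12100 ft

1 m = 3.28084 ft, so 3688 × 3.28084 = 12100 ft.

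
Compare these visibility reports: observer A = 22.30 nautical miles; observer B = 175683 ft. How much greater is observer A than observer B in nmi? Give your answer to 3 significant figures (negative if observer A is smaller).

-6.61 nmi

observer B: 175683 ft = 28.9137 nmi.
Difference: 22.3000 − 28.9137 = -6.61 nmi.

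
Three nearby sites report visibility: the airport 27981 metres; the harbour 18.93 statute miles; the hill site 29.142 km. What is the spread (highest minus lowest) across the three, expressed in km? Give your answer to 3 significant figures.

the airport: 27981 m = 27.9810 km.
the harbour: 18.93 SM = 30.4649 km.
Spread: 30.4649 − 27.9810 = 2.48 km.

2.48 km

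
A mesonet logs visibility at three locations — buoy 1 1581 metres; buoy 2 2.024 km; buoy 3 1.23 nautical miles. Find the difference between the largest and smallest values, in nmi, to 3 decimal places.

buoy 1: 1581 m = 0.85367 nmi.
buoy 2: 2.024 km = 1.09287 nmi.
Spread: 1.23000 − 0.85367 = 0.376 nmi.

0.376 nmi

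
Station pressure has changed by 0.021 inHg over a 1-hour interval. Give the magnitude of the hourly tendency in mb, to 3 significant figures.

0.021 inHg / 1 h × 33.8639 mb/inHg = 0.711 mb/h.

0.711 mb per hour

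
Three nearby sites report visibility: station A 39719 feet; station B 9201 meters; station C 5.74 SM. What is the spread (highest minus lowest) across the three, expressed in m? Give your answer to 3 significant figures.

2910 m

station A: 39719 ft = 12106.35 m.
station C: 5.74 SM = 9237.63 m.
Spread: 12106.35 − 9201.00 = 2910 m.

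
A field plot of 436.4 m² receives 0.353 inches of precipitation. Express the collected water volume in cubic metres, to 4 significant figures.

Depth: 0.353 in × 25.4 = 8.9662 mm.
1 mm over 1 m² is 1 L, so volume = 8.9662 × 436.4 = 3912.8497 L = 3.913 m³.

3.913 cubic metres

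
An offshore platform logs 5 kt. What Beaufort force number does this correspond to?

Beaufort force 2

5 kt lies in the Beaufort 2 band (light breeze, 4–6 kt).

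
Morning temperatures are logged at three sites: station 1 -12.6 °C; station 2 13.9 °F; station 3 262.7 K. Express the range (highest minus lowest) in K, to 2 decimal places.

station 2: 13.9 °F = -10.056 °C.
station 3: 262.7 K = -10.450 °C.
Spread: (-10.056) − (-12.600) = 2.544 °C.

2.54 K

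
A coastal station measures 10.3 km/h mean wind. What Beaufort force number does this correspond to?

Beaufort force 2

10.3 km/h = 2.9 m/s, which is Beaufort 2 (light breeze, 1.6–3.3 m/s).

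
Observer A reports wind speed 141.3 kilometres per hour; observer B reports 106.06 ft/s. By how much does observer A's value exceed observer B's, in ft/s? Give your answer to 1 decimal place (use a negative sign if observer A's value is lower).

observer A: 141.3 km/h = 128.773 ft/s.
Difference: 128.773 − 106.060 = 22.7 ft/s.

22.7 ft/s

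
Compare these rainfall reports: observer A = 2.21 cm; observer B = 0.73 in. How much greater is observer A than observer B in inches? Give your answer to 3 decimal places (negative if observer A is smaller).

observer A: 2.21 cm = 0.87008 in.
Difference: 0.87008 − 0.73000 = 0.140 in.

0.140 in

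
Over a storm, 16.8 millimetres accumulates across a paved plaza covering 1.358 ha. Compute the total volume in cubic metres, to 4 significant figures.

Area: 1.358 ha = 13580 m².
1 mm over 1 m² is 1 L, so volume = 16.8 × 13580 = 228144 L = 228.1 m³.

228.1 cubic metres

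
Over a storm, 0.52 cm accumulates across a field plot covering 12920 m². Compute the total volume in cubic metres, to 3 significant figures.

67.2 cubic metres

Depth: 0.52 cm × 10 = 5.2 mm.
1 mm over 1 m² is 1 L, so volume = 5.2 × 12920 = 67184 L = 67.2 m³.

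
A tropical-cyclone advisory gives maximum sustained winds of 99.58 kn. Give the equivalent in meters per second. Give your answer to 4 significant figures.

1 kt = 0.514444 m/s, so 99.58 × 0.514444 = 51.23 m/s.

51.23 m/s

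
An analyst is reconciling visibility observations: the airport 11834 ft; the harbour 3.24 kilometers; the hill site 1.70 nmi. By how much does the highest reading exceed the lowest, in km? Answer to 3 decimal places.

the airport: 11834 ft = 3.60700 km.
the hill site: 1.70 nmi = 3.14840 km.
Spread: 3.60700 − 3.14840 = 0.459 km.

0.459 km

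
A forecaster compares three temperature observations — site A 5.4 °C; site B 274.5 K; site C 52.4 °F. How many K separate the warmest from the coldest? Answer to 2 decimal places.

9.98 K

site B: 274.5 K = 1.350 °C.
site C: 52.4 °F = 11.333 °C.
Spread: 11.333 − 1.350 = 9.983 °C.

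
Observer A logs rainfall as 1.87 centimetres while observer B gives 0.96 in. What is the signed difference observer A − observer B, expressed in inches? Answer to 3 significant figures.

-0.224 in

observer A: 1.87 cm = 0.73622 in.
Difference: 0.73622 − 0.96000 = -0.224 in.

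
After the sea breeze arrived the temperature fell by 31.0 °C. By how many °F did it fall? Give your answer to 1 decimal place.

For a temperature change the 32° offset cancels: Δ°F = 31.0 × 1.8 = 55.8 °F.

55.8 °F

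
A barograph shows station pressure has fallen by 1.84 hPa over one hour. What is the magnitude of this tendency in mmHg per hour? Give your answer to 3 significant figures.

1.38 mmHg per hour

1.84 hPa / 1 h × 0.750062 mmHg/hPa = 1.38 mmHg/h.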